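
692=692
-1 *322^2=-103684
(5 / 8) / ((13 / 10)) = 25 / 52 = 0.48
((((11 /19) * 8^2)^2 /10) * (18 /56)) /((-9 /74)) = -4584448 /12635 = -362.84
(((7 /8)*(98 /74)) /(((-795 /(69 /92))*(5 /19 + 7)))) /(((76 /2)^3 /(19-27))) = 343 /15630895680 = 0.00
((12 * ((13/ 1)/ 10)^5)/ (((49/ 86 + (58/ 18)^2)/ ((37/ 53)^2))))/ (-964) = -5311227922533/ 2582467492750000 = -0.00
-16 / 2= -8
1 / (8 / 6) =3 / 4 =0.75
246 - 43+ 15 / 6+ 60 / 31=12861 / 62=207.44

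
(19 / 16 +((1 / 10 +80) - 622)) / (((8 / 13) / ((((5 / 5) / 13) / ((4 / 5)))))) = -43257 / 512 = -84.49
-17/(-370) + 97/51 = 36757/18870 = 1.95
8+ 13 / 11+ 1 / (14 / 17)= 1601 / 154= 10.40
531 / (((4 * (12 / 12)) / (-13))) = -6903 / 4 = -1725.75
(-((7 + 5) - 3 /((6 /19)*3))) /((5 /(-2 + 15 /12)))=53 /40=1.32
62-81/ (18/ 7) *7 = -317/ 2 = -158.50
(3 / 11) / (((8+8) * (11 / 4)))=3 / 484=0.01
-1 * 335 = -335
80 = 80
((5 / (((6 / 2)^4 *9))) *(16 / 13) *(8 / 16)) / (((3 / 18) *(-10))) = -8 / 3159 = -0.00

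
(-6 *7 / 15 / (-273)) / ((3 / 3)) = 2 / 195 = 0.01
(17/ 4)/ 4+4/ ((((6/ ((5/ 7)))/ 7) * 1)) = 211/ 48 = 4.40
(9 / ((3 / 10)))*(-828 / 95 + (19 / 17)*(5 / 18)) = -244343 / 969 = -252.16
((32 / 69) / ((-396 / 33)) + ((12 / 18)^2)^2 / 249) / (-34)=8780 / 7886079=0.00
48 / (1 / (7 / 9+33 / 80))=857 / 15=57.13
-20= -20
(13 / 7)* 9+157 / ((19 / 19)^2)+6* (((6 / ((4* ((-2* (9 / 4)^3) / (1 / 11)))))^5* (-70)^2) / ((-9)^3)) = 40321310821481916689984 / 232112809004827212693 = 173.71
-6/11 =-0.55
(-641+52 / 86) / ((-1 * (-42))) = -9179 / 602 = -15.25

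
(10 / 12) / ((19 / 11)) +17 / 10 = 622 / 285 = 2.18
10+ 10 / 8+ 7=18.25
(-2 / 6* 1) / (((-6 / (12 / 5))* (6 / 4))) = 0.09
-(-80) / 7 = 80 / 7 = 11.43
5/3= 1.67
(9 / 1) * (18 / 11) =162 / 11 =14.73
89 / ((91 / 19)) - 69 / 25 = 35996 / 2275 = 15.82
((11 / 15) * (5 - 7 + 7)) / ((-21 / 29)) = -319 / 63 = -5.06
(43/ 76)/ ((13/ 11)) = 473/ 988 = 0.48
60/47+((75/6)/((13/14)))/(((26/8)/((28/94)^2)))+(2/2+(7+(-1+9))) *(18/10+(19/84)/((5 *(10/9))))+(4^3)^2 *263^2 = 18509383841991134/65331175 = 283316255.10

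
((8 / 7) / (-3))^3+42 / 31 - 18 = -4794548 / 287091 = -16.70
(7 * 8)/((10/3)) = 84/5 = 16.80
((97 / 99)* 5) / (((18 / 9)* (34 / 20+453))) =2425 / 450153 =0.01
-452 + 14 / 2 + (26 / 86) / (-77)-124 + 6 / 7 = -1881134 / 3311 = -568.15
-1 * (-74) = 74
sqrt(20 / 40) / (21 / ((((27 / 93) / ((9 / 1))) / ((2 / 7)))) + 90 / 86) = 43*sqrt(2) / 16086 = 0.00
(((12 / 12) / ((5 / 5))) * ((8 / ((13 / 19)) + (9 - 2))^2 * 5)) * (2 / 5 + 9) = 2775303 / 169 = 16421.91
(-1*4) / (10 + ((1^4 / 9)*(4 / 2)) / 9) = -81 / 203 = -0.40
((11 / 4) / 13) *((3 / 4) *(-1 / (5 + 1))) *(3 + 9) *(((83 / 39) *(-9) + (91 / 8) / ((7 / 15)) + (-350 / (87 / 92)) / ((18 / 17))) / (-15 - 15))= -308435941 / 84689280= -3.64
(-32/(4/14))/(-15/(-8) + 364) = -896/2927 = -0.31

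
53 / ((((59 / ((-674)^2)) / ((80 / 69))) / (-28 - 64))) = -7704520960 / 177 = -43528367.01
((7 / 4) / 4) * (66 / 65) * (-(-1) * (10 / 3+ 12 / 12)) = 77 / 40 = 1.92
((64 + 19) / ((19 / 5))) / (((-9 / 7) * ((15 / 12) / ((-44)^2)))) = -4499264 / 171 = -26311.49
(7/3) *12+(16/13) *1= 380/13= 29.23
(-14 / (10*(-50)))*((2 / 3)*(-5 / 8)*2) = -7 / 300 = -0.02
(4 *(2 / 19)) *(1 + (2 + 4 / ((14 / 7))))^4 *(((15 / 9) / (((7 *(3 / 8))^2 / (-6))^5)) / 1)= -858993459200000 / 3912564673899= -219.55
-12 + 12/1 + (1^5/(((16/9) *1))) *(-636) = -1431/4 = -357.75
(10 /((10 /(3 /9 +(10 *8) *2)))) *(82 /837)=39442 /2511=15.71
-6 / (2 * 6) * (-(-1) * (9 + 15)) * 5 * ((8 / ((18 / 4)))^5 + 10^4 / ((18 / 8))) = -5269771520 / 19683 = -267732.13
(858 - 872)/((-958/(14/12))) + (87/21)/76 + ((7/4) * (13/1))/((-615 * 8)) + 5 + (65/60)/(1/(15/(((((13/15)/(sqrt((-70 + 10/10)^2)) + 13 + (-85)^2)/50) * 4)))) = 47853768965143949/9392299453699680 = 5.10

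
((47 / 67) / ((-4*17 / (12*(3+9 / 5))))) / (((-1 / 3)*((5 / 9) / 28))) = 2558304 / 28475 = 89.84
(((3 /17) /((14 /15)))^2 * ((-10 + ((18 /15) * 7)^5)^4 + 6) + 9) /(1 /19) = 224274036850620761063027661346528407 /108039855957031250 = 2075845389314636282.33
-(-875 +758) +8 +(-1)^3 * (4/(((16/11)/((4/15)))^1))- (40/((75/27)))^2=-6232/75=-83.09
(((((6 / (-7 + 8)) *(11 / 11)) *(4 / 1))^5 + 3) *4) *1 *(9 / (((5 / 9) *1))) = 2579891148 / 5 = 515978229.60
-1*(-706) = 706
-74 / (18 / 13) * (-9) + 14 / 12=2893 / 6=482.17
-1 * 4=-4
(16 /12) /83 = 4 /249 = 0.02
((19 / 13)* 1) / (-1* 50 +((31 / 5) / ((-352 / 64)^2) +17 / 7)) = -80465 / 2607761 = -0.03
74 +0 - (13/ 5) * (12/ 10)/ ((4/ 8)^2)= 1538/ 25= 61.52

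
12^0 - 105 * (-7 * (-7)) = -5144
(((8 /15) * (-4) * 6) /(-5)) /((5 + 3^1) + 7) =64 /375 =0.17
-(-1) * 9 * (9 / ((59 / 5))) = 405 / 59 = 6.86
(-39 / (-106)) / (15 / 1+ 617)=39 / 66992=0.00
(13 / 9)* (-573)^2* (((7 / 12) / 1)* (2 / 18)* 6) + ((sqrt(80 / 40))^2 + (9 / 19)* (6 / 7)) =441535303 / 2394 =184434.13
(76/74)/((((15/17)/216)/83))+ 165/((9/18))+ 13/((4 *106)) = 1662737909/78440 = 21197.58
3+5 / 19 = 62 / 19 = 3.26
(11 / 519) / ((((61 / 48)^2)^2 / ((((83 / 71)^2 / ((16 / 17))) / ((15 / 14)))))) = 664857059328 / 60374305076065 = 0.01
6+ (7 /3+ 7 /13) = 346 /39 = 8.87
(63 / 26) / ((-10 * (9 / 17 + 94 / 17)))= -1071 / 26780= -0.04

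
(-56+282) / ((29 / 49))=11074 / 29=381.86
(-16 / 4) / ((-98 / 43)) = 86 / 49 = 1.76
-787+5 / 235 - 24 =-38116 / 47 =-810.98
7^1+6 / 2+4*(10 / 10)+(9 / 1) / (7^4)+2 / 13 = 441901 / 31213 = 14.16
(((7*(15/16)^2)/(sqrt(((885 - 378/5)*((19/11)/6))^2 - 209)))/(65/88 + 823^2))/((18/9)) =317625*sqrt(654419261)/416071159221679328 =0.00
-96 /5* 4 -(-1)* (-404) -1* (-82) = -1994 /5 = -398.80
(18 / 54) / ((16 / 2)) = 1 / 24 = 0.04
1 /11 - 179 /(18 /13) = -25579 /198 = -129.19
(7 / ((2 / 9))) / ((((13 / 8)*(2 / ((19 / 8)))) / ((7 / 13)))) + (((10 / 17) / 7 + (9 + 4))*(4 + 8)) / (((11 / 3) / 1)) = 48859263 / 884884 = 55.22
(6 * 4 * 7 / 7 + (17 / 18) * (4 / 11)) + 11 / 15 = 12413 / 495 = 25.08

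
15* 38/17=570/17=33.53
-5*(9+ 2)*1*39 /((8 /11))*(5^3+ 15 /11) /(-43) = 1490775 /172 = 8667.30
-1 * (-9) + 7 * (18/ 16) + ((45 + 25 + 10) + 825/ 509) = 401075/ 4072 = 98.50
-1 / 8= -0.12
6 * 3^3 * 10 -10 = 1610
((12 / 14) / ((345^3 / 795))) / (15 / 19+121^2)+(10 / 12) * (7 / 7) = 493614683713 / 592337619650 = 0.83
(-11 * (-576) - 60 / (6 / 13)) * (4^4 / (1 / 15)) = 23831040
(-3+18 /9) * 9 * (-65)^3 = 2471625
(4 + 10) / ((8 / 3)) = 21 / 4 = 5.25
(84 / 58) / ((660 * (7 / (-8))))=-4 / 1595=-0.00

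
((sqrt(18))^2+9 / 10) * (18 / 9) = 189 / 5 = 37.80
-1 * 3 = -3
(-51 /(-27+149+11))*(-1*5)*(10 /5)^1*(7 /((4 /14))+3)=14025 /133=105.45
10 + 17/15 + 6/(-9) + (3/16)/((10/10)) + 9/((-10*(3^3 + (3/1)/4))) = 94321/8880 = 10.62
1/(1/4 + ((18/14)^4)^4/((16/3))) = 531726889113616/5691992288833927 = 0.09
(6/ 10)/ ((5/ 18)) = 54/ 25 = 2.16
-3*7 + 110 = 89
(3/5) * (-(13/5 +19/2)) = -7.26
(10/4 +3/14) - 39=-254/7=-36.29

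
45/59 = 0.76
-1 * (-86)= 86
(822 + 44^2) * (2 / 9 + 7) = 179270 / 9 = 19918.89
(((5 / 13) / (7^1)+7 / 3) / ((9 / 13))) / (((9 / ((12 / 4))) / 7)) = 652 / 81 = 8.05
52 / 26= 2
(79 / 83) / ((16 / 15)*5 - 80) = -237 / 18592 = -0.01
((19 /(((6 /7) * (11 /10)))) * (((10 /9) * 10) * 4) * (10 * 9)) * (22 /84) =21111.11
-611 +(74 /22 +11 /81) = -541283 /891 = -607.50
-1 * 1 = -1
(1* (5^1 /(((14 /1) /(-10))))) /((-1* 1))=25 /7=3.57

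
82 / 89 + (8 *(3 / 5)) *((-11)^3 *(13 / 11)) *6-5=-20161383 / 445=-45306.48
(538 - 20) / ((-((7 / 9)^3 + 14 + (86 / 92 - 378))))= 1.43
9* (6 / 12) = 9 / 2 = 4.50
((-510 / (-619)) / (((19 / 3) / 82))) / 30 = 4182 / 11761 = 0.36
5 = 5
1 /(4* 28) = 1 /112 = 0.01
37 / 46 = 0.80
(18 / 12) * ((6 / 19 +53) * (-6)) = -9117 / 19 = -479.84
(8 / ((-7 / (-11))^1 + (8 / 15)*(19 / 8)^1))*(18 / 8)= 1485 / 157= 9.46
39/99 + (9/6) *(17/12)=665/264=2.52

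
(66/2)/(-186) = -11/62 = -0.18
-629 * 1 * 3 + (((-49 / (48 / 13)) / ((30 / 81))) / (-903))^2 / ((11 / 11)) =-1887.00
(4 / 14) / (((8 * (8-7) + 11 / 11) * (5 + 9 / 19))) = 19 / 3276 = 0.01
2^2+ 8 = 12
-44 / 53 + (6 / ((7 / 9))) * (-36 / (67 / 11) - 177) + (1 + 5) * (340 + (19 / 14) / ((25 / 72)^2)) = 10807924138 / 15535625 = 695.69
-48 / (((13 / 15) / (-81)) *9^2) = 720 / 13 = 55.38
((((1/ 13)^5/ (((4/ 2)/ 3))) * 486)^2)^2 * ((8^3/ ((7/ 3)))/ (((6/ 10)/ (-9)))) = -6507176520522240/ 133034746424165596071607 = -0.00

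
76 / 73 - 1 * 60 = -4304 / 73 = -58.96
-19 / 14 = -1.36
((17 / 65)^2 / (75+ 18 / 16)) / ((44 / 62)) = 35836 / 28303275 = 0.00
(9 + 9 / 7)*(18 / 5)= 1296 / 35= 37.03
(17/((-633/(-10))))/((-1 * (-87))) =170/55071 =0.00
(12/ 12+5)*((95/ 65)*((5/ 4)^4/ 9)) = 11875/ 4992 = 2.38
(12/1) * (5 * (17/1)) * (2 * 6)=12240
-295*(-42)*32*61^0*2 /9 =264320 /3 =88106.67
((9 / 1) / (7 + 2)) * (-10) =-10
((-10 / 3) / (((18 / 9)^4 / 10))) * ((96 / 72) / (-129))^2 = -100 / 449307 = -0.00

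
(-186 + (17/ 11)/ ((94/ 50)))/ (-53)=95737/ 27401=3.49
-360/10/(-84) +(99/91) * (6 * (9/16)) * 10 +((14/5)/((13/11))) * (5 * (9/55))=71133/1820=39.08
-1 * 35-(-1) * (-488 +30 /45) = -1567 /3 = -522.33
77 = 77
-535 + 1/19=-10164/19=-534.95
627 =627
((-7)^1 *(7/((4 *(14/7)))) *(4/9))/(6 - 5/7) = -343/666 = -0.52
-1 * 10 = -10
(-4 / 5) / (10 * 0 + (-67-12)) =4 / 395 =0.01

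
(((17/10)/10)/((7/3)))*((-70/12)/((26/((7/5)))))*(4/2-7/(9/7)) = 3689/46800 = 0.08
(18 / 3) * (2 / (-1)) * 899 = -10788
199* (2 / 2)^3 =199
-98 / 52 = -49 / 26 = -1.88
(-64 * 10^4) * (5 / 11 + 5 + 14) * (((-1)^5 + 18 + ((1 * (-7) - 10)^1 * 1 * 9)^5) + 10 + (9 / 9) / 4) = 11482881981869120000 / 11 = 1043898361988101818.18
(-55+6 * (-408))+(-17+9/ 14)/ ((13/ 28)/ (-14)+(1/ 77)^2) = -3141343/ 1565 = -2007.25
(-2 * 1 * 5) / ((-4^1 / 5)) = 25 / 2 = 12.50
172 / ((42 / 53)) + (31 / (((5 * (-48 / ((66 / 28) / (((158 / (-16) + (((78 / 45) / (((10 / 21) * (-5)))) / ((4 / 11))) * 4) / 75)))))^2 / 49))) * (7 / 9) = 7845962342839 / 35817789168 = 219.05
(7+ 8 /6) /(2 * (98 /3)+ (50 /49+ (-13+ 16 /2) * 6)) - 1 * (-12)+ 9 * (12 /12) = 113449 /5344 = 21.23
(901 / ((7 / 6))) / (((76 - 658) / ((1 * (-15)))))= 13515 / 679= 19.90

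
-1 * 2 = -2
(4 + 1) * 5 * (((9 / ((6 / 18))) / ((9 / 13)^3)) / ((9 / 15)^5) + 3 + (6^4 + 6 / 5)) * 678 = 39775372.74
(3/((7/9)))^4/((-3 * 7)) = -177147/16807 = -10.54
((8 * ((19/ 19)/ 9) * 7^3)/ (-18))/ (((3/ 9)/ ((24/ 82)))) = -5488/ 369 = -14.87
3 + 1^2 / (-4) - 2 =3 / 4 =0.75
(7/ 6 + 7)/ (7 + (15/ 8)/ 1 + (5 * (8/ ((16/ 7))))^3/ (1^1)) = 98/ 64419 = 0.00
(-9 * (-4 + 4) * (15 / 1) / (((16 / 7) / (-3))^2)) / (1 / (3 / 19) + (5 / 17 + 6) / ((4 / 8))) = 0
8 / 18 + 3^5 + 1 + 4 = 2236 / 9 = 248.44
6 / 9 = 2 / 3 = 0.67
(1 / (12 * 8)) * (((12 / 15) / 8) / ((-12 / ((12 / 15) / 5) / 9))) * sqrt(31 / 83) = -sqrt(2573) / 664000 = -0.00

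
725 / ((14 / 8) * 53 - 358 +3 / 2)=-580 / 211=-2.75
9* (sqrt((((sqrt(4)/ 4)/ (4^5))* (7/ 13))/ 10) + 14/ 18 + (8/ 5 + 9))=9* sqrt(455)/ 4160 + 512/ 5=102.45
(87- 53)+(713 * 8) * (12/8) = 8590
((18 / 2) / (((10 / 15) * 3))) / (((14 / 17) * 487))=0.01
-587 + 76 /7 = -4033 /7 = -576.14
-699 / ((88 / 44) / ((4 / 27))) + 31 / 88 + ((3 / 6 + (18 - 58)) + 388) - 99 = 156875 / 792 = 198.07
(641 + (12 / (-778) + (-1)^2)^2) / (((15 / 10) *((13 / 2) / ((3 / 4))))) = 97143450 / 1967173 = 49.38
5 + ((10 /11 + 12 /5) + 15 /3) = 732 /55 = 13.31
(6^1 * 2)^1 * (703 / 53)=8436 / 53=159.17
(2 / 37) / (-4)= -1 / 74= -0.01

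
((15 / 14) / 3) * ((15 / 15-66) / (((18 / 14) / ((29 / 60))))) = -8.73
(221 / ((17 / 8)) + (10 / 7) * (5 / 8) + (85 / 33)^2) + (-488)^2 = 7264887541 / 30492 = 238255.53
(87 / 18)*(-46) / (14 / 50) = -16675 / 21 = -794.05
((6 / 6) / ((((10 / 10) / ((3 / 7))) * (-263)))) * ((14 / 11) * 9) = -54 / 2893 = -0.02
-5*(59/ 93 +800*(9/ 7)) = -3350065/ 651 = -5146.03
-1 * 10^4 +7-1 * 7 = -10000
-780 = -780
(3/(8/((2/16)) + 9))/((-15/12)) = -12/365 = -0.03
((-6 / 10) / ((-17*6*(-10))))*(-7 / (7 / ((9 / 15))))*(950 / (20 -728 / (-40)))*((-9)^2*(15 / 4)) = 69255 / 25976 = 2.67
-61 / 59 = -1.03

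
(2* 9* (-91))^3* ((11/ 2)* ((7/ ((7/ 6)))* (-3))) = 435087781128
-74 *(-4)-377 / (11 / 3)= 2125 / 11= 193.18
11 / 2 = 5.50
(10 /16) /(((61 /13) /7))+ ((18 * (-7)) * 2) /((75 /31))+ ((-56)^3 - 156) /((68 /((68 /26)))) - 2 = -1088898301 /158600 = -6865.69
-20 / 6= -10 / 3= -3.33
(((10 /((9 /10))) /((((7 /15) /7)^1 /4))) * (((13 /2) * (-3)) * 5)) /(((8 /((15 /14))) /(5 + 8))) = -1584375 /14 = -113169.64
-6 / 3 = -2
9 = 9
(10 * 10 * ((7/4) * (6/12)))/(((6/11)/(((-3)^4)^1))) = 51975/4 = 12993.75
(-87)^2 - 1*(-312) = 7881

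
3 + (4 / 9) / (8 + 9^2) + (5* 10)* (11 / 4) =225089 / 1602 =140.50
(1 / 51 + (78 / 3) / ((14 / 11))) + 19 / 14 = 15569 / 714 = 21.81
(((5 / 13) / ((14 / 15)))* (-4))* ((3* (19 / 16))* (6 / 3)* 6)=-12825 / 182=-70.47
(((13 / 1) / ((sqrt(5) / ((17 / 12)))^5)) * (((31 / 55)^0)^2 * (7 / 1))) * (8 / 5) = 129206987 * sqrt(5) / 19440000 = 14.86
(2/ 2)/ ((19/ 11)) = 11/ 19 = 0.58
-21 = -21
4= 4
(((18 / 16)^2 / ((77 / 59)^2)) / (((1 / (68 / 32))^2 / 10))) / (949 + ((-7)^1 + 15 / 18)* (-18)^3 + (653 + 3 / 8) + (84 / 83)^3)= 0.00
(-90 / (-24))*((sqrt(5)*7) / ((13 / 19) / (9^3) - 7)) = -1454355*sqrt(5) / 387776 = -8.39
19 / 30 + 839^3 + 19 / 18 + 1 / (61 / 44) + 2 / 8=6484675143829 / 10980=590589721.66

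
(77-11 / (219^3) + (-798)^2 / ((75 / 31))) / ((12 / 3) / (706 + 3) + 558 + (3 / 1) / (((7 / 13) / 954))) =85780758070986034 / 1913496265250775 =44.83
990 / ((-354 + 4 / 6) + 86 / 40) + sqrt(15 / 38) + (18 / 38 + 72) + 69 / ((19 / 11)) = sqrt(570) / 38 + 2309424 / 21071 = 110.23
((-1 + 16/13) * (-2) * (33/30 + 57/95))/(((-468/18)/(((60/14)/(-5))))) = -153/5915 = -0.03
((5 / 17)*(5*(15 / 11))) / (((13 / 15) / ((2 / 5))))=2250 / 2431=0.93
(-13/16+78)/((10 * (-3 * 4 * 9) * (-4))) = 247/13824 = 0.02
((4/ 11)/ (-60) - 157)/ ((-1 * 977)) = 25906/ 161205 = 0.16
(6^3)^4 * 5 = 10883911680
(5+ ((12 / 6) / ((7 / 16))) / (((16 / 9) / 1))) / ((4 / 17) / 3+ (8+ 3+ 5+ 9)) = 2703 / 8953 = 0.30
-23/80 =-0.29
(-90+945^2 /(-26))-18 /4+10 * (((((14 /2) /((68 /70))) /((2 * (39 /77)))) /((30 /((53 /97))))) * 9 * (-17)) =-174723353 /5044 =-34639.84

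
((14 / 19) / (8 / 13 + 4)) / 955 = 91 / 544350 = 0.00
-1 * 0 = 0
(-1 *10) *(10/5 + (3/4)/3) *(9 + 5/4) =-1845/8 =-230.62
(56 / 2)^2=784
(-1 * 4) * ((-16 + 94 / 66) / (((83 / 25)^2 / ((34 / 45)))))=8177000 / 2046033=4.00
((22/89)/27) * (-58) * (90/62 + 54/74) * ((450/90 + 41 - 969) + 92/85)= 9265850088/8677055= 1067.86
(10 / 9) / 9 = 10 / 81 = 0.12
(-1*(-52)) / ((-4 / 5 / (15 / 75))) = -13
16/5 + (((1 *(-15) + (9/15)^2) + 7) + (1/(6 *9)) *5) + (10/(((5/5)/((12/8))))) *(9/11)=117691/14850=7.93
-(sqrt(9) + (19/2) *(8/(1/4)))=-307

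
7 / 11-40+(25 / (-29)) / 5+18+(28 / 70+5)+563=872248 / 1595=546.86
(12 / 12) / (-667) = -1 / 667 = -0.00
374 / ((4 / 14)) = 1309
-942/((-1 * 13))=942/13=72.46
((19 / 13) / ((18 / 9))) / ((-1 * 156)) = -19 / 4056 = -0.00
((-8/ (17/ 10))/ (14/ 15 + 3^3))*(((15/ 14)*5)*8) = -360000/ 49861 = -7.22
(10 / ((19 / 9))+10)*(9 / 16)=315 / 38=8.29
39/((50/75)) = 117/2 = 58.50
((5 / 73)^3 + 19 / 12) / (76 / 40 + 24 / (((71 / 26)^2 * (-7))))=1304352726005 / 1186220979726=1.10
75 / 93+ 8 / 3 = 323 / 93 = 3.47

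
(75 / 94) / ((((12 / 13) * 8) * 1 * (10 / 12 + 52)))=975 / 476768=0.00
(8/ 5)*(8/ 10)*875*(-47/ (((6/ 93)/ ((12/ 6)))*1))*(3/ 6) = -815920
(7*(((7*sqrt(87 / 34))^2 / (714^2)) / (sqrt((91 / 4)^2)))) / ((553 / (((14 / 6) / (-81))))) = -29 / 7356559158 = -0.00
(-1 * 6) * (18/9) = -12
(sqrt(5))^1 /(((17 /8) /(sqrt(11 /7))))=8 * sqrt(385) /119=1.32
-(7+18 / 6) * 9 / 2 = -45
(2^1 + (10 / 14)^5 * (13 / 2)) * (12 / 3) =215706 / 16807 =12.83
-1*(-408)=408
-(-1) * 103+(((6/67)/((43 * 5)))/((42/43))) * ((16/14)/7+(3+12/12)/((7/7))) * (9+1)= 2367451/22981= 103.02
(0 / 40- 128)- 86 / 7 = -982 / 7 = -140.29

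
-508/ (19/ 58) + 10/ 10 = -29445/ 19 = -1549.74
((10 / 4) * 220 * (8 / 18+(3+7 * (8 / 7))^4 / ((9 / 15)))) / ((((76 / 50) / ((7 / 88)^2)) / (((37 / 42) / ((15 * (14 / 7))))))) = 7110165125 / 4333824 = 1640.62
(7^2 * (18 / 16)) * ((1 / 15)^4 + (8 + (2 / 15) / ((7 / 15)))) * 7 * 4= 143876593 / 11250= 12789.03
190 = 190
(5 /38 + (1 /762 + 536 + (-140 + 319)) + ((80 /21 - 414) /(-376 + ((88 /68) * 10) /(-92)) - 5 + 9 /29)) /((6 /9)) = 153779049022621 /144082223138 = 1067.30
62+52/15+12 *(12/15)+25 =1501/15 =100.07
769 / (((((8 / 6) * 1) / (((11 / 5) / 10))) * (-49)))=-25377 / 9800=-2.59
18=18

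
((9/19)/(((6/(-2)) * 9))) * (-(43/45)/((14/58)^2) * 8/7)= 289304/879795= 0.33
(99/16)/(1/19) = 1881/16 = 117.56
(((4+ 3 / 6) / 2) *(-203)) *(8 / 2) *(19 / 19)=-1827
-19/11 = -1.73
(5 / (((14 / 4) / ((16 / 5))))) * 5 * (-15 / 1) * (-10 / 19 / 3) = 8000 / 133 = 60.15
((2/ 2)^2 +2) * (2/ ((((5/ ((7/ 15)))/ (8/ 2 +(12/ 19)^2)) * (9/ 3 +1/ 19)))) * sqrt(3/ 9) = 11116 * sqrt(3)/ 41325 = 0.47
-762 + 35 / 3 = -2251 / 3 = -750.33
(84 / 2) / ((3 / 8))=112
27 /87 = 9 /29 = 0.31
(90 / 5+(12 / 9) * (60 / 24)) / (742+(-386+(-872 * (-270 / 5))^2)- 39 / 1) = 64 / 6651840183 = 0.00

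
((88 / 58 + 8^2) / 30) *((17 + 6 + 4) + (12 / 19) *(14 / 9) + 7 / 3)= 1920 / 29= 66.21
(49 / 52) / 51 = 49 / 2652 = 0.02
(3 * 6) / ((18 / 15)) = 15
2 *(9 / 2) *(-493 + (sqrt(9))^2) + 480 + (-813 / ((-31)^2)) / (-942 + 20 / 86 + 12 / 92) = -3468860741187 / 894959119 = -3876.00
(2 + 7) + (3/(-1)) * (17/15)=28/5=5.60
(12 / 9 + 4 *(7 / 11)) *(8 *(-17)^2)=295936 / 33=8967.76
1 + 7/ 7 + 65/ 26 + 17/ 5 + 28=359/ 10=35.90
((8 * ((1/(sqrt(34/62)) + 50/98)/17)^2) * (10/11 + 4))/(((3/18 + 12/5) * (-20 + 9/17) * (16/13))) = -895639680/194536638373 - 526500 * sqrt(527)/3970135477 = -0.01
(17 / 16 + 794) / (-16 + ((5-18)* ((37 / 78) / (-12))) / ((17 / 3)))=-648771 / 12982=-49.97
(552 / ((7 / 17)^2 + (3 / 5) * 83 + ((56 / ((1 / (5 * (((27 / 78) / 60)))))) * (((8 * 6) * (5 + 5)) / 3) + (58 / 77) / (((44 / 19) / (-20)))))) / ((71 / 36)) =79045326360 / 85269390359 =0.93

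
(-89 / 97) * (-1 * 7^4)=213689 / 97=2202.98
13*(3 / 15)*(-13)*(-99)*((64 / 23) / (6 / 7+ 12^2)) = 7392 / 115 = 64.28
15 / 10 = 3 / 2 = 1.50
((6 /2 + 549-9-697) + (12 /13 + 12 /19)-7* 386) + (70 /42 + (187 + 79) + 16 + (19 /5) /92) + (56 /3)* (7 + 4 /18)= -7472777069 /3067740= -2435.92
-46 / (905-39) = -23 / 433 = -0.05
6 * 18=108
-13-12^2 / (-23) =-155 / 23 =-6.74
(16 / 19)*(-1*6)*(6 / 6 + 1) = -192 / 19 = -10.11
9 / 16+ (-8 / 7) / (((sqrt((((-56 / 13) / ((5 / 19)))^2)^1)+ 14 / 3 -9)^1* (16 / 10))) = 132261 / 262864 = 0.50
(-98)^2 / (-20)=-2401 / 5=-480.20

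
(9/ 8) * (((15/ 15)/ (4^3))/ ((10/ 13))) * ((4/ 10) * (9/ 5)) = 1053/ 64000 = 0.02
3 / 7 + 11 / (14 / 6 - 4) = -6.17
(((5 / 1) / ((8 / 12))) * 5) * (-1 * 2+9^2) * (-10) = -29625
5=5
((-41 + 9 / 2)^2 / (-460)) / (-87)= 0.03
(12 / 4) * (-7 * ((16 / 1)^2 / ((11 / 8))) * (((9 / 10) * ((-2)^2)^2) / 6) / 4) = -129024 / 55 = -2345.89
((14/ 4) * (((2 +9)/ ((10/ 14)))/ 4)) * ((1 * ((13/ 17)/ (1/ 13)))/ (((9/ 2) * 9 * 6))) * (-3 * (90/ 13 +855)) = -581581/ 408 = -1425.44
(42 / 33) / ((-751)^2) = 14 / 6204011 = 0.00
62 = 62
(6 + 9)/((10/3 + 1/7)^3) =0.36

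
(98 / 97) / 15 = 98 / 1455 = 0.07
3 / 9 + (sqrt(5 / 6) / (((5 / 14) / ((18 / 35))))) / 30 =sqrt(30) / 125 + 1 / 3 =0.38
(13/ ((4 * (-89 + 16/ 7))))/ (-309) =91/ 750252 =0.00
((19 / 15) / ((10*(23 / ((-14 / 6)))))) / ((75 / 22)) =-1463 / 388125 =-0.00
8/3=2.67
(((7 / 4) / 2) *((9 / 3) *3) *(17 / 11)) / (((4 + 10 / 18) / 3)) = 28917 / 3608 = 8.01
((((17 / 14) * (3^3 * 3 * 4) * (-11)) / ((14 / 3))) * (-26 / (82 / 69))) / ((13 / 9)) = 28218861 / 2009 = 14046.22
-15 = -15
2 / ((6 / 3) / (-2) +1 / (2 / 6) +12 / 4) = 2 / 5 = 0.40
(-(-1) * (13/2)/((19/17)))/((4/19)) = 221/8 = 27.62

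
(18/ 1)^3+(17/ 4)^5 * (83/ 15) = 207427651/ 15360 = 13504.40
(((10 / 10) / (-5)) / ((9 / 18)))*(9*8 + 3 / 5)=-726 / 25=-29.04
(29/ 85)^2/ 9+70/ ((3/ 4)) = 93.35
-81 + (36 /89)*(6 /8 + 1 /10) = -35892 /445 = -80.66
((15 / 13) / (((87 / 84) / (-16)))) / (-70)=96 / 377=0.25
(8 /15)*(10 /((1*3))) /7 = 16 /63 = 0.25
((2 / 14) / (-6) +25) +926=39941 / 42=950.98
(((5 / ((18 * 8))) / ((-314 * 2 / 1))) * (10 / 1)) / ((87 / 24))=-25 / 163908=-0.00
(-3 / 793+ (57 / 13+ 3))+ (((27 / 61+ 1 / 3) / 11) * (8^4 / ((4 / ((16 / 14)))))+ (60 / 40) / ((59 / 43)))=1967618657 / 21615594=91.03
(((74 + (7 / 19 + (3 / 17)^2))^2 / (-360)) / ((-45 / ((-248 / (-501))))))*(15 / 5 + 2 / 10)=1021975097344 / 1888211447625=0.54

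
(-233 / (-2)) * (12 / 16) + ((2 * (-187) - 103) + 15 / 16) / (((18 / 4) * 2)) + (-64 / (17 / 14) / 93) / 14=290387 / 8432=34.44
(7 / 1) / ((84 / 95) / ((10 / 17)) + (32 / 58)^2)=2796325 / 722074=3.87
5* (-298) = -1490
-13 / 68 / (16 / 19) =-247 / 1088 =-0.23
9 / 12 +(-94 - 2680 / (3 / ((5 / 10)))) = -6479 / 12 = -539.92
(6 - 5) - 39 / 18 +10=53 / 6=8.83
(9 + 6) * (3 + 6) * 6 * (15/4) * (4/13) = 12150/13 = 934.62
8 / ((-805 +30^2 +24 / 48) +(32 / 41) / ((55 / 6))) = 36080 / 431089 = 0.08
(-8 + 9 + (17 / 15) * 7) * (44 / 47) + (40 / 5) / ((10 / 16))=2984 / 141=21.16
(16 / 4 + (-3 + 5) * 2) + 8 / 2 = 12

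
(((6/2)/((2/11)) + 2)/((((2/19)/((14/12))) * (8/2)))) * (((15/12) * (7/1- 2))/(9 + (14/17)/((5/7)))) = 10457125/331392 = 31.56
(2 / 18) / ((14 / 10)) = 5 / 63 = 0.08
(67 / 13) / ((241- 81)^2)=67 / 332800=0.00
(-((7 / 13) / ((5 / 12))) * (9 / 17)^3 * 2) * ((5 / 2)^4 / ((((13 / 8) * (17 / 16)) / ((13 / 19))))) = -122472000 / 20629687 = -5.94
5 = 5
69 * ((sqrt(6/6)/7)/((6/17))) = 391/14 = 27.93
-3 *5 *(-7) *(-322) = -33810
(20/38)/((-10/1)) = -1/19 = -0.05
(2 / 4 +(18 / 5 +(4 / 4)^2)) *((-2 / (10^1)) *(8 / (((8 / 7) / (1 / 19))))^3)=-0.05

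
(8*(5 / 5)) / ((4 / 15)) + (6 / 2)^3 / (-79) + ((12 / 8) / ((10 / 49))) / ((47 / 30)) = 255081 / 7426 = 34.35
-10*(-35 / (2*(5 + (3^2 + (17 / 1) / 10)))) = 1750 / 157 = 11.15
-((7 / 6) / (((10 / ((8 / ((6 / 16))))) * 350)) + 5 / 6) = -0.84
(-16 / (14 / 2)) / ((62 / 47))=-376 / 217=-1.73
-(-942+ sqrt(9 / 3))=942 - sqrt(3)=940.27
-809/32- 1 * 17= -1353/32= -42.28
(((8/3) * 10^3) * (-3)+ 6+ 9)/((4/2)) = -7985/2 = -3992.50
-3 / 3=-1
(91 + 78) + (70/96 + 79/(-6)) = 2505/16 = 156.56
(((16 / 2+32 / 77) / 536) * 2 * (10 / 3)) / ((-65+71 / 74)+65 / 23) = -306360 / 179166911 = -0.00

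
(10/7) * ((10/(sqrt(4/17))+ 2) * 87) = 1740/7+ 4350 * sqrt(17)/7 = 2810.79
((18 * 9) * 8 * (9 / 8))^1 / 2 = 729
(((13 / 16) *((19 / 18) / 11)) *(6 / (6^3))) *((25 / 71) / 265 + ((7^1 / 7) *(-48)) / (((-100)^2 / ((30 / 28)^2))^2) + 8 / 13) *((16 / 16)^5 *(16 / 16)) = 220204511900977 / 164867113635840000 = 0.00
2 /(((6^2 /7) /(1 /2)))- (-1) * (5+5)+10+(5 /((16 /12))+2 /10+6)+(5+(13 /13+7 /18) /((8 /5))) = 2881 /80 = 36.01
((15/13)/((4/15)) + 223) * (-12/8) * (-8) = 35463/13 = 2727.92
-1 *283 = -283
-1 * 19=-19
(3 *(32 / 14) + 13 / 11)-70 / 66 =1612 / 231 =6.98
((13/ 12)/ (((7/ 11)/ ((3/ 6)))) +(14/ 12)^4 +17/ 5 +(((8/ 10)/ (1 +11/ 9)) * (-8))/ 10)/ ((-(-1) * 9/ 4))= 6595133/ 2551500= 2.58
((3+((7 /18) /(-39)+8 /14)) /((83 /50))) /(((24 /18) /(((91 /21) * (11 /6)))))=4812775 /376488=12.78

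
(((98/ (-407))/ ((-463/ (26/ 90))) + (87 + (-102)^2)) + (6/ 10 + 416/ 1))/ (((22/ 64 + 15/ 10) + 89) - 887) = -2959832275072/ 216041011065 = -13.70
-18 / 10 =-9 / 5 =-1.80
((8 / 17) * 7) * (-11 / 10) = -308 / 85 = -3.62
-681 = -681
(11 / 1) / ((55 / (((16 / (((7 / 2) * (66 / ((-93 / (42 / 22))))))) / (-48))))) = 31 / 2205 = 0.01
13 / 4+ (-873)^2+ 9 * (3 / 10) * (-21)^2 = 15266459 / 20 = 763322.95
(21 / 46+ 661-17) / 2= 29645 / 92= 322.23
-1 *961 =-961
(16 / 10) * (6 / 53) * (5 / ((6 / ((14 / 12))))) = 28 / 159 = 0.18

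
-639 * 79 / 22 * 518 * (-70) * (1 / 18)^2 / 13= 50845585 / 2574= 19753.53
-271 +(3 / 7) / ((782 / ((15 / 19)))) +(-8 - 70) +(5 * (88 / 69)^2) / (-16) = -349.51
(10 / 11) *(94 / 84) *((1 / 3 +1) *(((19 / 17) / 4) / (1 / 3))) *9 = 13395 / 1309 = 10.23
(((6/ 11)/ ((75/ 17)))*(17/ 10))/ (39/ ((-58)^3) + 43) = 0.00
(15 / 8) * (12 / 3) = 15 / 2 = 7.50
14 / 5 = 2.80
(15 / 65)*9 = 27 / 13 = 2.08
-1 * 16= -16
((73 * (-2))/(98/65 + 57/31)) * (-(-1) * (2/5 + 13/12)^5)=-164277444930131/524335680000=-313.31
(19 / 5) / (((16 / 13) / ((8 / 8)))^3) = 41743 / 20480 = 2.04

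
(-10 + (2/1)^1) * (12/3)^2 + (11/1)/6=-757/6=-126.17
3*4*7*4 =336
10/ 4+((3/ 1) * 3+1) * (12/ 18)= 55/ 6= 9.17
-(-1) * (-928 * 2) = -1856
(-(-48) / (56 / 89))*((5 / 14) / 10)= 2.72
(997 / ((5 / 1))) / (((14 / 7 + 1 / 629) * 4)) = 627113 / 25180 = 24.91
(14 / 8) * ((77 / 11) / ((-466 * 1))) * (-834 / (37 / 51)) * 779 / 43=811782657 / 1482812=547.46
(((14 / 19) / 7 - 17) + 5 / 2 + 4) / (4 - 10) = 395 / 228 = 1.73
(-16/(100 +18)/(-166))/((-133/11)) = -44/651301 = -0.00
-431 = -431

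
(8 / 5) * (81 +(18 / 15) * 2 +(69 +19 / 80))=12211 / 50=244.22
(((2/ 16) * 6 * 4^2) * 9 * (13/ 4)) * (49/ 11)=17199/ 11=1563.55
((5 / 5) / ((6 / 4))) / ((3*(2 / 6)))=2 / 3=0.67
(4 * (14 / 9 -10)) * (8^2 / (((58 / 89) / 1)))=-865792 / 261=-3317.21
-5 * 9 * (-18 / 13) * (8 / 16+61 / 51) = 23355 / 221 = 105.68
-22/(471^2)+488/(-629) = -108272246/139537989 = -0.78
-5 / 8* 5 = -25 / 8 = -3.12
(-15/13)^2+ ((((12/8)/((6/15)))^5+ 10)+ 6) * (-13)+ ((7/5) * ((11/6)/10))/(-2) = -127810074889/12979200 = -9847.30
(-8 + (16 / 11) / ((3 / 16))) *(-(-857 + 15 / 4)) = -6826 / 33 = -206.85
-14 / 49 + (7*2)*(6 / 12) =47 / 7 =6.71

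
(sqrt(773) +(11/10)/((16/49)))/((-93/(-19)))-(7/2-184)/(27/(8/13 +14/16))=19* sqrt(773)/93 +18544247/1740960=16.33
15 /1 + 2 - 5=12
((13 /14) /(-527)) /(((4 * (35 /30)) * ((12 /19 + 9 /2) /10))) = -0.00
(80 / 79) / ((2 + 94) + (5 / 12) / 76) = 72960 / 6917003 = 0.01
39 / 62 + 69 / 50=1557 / 775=2.01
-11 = -11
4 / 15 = 0.27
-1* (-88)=88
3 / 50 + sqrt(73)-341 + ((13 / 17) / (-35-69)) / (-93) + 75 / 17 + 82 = -80481803 / 316200 + sqrt(73) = -245.98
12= 12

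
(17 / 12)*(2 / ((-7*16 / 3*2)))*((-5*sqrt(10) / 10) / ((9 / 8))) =17*sqrt(10) / 1008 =0.05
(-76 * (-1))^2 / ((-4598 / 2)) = -304 / 121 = -2.51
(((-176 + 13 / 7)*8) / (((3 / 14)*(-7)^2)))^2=380406016 / 21609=17604.05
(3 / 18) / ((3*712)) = 1 / 12816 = 0.00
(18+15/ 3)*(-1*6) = -138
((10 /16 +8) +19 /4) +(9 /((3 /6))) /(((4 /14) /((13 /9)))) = 835 /8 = 104.38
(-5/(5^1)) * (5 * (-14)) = 70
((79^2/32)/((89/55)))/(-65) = -68651/37024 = -1.85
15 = 15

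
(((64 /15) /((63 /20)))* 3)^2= 65536 /3969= 16.51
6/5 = 1.20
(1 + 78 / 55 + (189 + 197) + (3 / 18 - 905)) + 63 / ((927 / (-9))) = -17573741 / 33990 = -517.03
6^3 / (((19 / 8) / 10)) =17280 / 19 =909.47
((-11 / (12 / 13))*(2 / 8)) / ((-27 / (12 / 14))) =143 / 1512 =0.09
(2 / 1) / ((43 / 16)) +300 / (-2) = -6418 / 43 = -149.26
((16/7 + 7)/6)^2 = 4225/1764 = 2.40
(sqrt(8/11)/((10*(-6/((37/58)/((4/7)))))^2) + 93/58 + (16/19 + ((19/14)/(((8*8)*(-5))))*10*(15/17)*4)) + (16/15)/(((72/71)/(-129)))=-6297441799/47209680 + 67081*sqrt(22)/1065715200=-133.39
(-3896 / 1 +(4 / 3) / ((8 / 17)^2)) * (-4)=186719 / 12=15559.92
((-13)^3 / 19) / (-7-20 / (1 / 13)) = 2197 / 5073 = 0.43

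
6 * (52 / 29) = 312 / 29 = 10.76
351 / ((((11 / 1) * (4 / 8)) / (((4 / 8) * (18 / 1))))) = 6318 / 11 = 574.36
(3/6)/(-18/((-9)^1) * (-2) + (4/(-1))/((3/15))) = -1/48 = -0.02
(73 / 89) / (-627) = -73 / 55803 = -0.00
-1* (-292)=292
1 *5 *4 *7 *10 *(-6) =-8400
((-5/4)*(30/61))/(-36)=0.02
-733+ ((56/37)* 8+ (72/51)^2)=-7687185/10693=-718.90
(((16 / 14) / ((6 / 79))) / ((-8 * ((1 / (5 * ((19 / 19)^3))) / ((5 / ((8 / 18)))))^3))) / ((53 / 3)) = -18949.20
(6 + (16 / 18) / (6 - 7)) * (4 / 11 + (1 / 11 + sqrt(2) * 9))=67.38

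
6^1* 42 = 252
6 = 6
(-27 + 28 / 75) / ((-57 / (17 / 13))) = 33949 / 55575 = 0.61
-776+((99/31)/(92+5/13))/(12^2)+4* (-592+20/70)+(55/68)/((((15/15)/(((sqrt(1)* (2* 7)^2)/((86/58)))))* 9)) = -85893944716261/27433587888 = -3130.98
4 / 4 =1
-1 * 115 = -115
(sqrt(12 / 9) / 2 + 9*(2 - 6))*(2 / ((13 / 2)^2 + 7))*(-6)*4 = 6912 / 197 - 64*sqrt(3) / 197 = 34.52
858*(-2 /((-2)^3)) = 429 /2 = 214.50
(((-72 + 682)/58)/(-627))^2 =0.00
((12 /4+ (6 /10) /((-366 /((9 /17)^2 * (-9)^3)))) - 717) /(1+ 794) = -41937337 /46716850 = -0.90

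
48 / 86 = 24 / 43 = 0.56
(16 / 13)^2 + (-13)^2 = 170.51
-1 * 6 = -6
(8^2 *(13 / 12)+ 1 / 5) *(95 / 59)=19817 / 177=111.96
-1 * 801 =-801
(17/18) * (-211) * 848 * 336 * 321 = -18226321792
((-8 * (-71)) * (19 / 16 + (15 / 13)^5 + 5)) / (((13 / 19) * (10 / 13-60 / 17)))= -1121607324531 / 452977460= -2476.08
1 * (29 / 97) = 29 / 97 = 0.30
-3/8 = -0.38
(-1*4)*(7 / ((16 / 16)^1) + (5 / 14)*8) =-276 / 7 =-39.43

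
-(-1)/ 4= 1/ 4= 0.25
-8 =-8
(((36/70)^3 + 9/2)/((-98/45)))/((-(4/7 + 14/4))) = 1192617/2280950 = 0.52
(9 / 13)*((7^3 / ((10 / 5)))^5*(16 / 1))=42728053589487 / 26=1643386676518.73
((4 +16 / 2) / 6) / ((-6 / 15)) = -5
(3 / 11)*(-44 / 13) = -12 / 13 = -0.92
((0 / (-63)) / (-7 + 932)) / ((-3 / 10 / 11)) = 0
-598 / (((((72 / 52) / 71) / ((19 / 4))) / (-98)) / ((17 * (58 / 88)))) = 126668751391 / 792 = 159935292.16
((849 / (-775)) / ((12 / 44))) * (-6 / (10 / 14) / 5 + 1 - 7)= 597696 / 19375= 30.85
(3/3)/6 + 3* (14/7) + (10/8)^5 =28319/3072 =9.22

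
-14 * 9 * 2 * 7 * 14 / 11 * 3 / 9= -8232 / 11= -748.36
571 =571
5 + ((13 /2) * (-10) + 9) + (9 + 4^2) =-26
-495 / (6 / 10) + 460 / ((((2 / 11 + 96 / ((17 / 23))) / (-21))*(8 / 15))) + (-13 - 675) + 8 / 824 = -8278313397 / 5010332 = -1652.25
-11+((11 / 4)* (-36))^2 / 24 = 3179 / 8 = 397.38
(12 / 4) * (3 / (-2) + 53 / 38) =-6 / 19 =-0.32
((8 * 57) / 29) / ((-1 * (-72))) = 0.22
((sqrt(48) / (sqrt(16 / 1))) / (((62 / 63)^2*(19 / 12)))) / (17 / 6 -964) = -71442*sqrt(3) / 105299653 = -0.00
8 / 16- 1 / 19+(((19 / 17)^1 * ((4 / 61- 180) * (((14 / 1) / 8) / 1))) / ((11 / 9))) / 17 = -121516961 / 7368922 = -16.49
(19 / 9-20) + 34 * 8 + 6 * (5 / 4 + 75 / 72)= 9643 / 36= 267.86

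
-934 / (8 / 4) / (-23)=467 / 23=20.30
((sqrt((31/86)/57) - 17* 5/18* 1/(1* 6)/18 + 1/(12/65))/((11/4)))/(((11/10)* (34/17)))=10* sqrt(151962)/296571 + 52225/58806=0.90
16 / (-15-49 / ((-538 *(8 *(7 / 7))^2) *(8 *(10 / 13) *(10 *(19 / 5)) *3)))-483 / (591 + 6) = -1.88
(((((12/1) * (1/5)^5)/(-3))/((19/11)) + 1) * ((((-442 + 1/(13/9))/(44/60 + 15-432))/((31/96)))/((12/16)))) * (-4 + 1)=-98030000736/7470360625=-13.12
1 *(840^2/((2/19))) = 6703200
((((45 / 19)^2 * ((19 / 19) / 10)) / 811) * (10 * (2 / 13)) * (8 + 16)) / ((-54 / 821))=-1477800 / 3806023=-0.39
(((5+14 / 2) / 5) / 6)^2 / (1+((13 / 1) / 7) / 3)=42 / 425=0.10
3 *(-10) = -30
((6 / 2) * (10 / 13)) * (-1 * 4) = -120 / 13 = -9.23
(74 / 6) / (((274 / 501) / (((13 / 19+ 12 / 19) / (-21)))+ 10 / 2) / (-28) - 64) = -4325300 / 22398099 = -0.19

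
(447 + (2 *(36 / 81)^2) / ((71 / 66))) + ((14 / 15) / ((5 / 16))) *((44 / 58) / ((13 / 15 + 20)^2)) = 2436565081831 / 5446390617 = 447.37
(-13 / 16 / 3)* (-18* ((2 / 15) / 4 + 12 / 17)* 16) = 4901 / 85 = 57.66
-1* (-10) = 10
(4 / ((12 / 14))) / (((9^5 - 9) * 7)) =1 / 88560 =0.00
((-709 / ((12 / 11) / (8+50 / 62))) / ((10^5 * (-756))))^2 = 10279323769 / 1793456640000000000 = 0.00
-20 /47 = -0.43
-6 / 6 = -1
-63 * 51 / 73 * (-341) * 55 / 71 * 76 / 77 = 59477220 / 5183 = 11475.44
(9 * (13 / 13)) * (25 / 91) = 225 / 91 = 2.47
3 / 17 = 0.18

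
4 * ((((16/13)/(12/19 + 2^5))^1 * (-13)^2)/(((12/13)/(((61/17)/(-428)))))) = -195871/845835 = -0.23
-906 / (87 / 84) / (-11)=25368 / 319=79.52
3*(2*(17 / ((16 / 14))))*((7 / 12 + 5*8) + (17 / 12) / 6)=3643.14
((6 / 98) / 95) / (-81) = -1 / 125685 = -0.00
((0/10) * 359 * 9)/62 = 0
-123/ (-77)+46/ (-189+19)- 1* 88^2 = -50675796/ 6545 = -7742.67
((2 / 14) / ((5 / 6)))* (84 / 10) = 36 / 25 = 1.44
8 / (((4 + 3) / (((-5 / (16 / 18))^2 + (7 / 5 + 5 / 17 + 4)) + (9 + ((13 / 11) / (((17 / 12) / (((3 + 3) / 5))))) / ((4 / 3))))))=2817599 / 52360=53.81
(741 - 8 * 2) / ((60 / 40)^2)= 2900 / 9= 322.22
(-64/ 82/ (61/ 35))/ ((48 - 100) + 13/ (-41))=224/ 26169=0.01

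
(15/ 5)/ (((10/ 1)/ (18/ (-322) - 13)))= -3153/ 805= -3.92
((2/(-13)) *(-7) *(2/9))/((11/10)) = 280/1287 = 0.22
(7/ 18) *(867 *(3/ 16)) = 2023/ 32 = 63.22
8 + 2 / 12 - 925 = -5501 / 6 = -916.83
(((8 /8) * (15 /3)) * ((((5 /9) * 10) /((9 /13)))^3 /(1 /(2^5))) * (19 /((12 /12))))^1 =834860000000 /531441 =1570936.38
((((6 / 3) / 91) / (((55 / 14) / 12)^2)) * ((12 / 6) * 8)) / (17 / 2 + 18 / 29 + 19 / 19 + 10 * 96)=7483392 / 2212699775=0.00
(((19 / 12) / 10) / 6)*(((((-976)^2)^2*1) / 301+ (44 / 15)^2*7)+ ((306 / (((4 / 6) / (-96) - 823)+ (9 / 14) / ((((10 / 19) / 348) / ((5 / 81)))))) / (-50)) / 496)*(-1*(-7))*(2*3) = 96580615934502586707673 / 28905919713000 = 3341205431.05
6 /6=1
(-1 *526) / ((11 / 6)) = -3156 / 11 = -286.91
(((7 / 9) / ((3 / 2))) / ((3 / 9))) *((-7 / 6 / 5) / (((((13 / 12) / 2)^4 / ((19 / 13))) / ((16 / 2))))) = -91521024 / 1856465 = -49.30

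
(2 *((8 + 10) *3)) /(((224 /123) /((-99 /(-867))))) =109593 /16184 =6.77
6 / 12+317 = 635 / 2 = 317.50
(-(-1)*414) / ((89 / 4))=1656 / 89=18.61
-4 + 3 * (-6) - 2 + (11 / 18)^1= -421 / 18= -23.39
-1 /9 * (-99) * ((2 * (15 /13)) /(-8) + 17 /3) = 9229 /156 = 59.16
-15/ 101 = -0.15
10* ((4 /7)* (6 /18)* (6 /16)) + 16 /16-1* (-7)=61 /7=8.71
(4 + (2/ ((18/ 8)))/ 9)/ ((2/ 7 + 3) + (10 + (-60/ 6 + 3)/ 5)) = 2905/ 8424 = 0.34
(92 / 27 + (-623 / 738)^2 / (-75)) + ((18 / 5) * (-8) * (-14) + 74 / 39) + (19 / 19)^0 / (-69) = 4989038728969 / 12213641700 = 408.48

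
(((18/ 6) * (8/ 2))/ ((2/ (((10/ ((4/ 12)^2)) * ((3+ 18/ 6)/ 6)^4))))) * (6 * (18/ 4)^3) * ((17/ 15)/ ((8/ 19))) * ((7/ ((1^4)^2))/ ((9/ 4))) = 2472403.50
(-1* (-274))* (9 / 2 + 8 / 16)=1370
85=85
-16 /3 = -5.33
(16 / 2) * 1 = 8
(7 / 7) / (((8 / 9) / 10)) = 45 / 4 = 11.25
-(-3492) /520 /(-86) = -873 /11180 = -0.08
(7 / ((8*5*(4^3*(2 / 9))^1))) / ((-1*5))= -63 / 25600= -0.00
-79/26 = -3.04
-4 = -4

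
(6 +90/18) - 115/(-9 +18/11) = 2156/81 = 26.62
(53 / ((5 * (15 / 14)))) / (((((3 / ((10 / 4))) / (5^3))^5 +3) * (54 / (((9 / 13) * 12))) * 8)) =1415252685546875 / 22315979004512778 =0.06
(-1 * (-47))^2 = 2209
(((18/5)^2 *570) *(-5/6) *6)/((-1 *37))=36936/37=998.27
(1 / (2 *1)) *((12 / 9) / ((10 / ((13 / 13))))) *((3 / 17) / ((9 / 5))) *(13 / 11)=13 / 1683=0.01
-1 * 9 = -9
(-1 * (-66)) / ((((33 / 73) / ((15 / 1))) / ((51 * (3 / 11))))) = 335070 / 11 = 30460.91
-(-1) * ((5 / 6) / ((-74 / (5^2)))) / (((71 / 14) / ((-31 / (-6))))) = -27125 / 94572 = -0.29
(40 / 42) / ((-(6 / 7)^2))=-35 / 27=-1.30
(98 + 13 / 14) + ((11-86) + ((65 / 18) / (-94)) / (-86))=24373715 / 1018584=23.93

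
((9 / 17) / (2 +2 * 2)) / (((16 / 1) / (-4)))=-3 / 136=-0.02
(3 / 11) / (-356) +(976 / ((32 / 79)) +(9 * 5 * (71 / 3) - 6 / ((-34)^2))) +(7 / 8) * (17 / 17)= 7866317111 / 2263448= 3475.37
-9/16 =-0.56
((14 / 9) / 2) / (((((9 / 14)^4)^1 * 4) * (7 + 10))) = 67228 / 1003833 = 0.07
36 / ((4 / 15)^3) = 30375 / 16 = 1898.44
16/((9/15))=80/3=26.67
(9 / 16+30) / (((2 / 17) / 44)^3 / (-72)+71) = 115116129612 / 267427245887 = 0.43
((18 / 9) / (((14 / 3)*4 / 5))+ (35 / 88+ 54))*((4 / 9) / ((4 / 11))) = 67.14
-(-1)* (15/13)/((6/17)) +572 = 14957/26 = 575.27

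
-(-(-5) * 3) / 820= -3 / 164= -0.02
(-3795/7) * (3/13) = -11385/91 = -125.11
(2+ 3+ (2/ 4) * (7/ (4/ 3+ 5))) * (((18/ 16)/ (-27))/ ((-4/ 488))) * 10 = 64355/ 228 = 282.26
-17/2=-8.50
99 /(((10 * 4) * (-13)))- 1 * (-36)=35.81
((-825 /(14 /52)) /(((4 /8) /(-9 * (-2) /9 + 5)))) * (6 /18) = -14300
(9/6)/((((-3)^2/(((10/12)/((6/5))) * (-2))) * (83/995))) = -24875/8964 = -2.77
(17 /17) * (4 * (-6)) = -24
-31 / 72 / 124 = -1 / 288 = -0.00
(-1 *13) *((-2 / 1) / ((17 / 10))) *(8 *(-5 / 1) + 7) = -8580 / 17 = -504.71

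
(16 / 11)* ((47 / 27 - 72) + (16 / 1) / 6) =-29200 / 297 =-98.32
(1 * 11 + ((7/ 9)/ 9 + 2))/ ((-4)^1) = -3.27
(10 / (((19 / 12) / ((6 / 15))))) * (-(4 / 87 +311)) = -432976 / 551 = -785.80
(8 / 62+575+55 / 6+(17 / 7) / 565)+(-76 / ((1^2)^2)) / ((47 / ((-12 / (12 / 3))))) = 20369668169 / 34574610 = 589.15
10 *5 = 50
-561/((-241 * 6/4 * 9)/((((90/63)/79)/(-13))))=-3740/15592941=-0.00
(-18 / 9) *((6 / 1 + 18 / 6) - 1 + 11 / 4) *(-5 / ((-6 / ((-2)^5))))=1720 / 3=573.33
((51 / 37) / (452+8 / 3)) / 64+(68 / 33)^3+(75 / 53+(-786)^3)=-271574320439473902137 / 559269418752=-485587645.84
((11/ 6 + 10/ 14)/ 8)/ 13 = 107/ 4368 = 0.02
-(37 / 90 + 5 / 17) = -1079 / 1530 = -0.71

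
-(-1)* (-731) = -731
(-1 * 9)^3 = -729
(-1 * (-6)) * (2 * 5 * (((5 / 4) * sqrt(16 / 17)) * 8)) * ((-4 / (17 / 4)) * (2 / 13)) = -76800 * sqrt(17) / 3757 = -84.28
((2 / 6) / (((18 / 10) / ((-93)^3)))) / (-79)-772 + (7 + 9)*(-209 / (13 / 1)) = 879395 / 1027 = 856.28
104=104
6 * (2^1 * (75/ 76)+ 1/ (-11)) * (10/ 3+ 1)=10231/ 209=48.95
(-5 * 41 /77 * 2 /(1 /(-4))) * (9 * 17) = 250920 /77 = 3258.70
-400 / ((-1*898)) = 200 / 449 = 0.45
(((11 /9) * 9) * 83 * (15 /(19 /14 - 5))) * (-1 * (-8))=-511280 /17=-30075.29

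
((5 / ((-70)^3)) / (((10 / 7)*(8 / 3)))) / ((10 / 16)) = -3 / 490000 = -0.00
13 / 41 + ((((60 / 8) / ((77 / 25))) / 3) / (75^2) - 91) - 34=-35426119 / 284130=-124.68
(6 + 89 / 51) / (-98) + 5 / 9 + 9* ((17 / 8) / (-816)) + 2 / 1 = 2354021 / 959616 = 2.45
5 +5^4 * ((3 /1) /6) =635 /2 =317.50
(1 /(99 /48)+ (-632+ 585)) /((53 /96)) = -49120 /583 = -84.25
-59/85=-0.69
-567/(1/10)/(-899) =6.31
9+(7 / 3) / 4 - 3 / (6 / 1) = 109 / 12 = 9.08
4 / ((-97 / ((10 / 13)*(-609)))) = 24360 / 1261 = 19.32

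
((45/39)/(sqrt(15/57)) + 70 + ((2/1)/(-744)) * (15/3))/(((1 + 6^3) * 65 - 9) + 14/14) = sqrt(95)/61087 + 205/41292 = 0.01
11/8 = 1.38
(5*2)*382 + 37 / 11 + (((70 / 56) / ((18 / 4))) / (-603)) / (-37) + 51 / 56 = 473032848187 / 123692184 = 3824.27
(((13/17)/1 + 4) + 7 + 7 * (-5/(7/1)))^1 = 115/17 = 6.76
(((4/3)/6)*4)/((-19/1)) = -8/171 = -0.05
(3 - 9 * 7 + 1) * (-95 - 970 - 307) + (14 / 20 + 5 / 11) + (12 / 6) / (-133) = 1184285911 / 14630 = 80949.14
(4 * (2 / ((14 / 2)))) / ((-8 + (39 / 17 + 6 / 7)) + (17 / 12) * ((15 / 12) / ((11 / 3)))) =-23936 / 91437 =-0.26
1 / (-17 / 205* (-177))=205 / 3009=0.07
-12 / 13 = -0.92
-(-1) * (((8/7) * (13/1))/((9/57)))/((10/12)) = 112.91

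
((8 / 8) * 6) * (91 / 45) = 182 / 15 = 12.13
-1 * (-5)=5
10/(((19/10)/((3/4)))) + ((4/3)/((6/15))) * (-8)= -1295/57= -22.72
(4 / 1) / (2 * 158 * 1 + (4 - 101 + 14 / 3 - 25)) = 3 / 149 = 0.02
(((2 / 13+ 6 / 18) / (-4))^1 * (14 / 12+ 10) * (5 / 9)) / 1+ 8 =61027 / 8424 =7.24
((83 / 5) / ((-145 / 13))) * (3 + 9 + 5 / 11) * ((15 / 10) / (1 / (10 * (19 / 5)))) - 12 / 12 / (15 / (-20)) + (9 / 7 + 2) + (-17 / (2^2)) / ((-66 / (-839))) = -493916391 / 446600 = -1105.95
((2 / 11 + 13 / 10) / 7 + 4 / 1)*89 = 288627 / 770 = 374.84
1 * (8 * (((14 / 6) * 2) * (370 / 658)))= 2960 / 141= 20.99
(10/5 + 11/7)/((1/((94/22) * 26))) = 30550/77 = 396.75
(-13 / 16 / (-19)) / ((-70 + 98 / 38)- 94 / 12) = -39 / 68632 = -0.00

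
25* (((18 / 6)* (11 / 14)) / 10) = 165 / 28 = 5.89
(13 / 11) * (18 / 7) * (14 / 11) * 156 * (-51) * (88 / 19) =-29787264 / 209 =-142522.79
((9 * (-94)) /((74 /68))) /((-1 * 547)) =28764 /20239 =1.42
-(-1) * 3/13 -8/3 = -2.44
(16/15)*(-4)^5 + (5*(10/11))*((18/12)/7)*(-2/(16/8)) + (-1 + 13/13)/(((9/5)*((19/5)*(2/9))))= -1262693/1155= -1093.24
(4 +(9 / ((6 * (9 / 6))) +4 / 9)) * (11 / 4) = 539 / 36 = 14.97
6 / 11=0.55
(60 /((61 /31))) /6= 310 /61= 5.08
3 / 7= 0.43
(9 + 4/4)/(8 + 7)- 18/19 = -16/57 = -0.28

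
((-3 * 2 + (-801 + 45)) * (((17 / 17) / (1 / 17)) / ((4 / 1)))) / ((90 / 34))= -36703 / 30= -1223.43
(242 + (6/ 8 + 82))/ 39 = 433/ 52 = 8.33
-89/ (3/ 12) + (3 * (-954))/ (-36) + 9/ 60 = -5527/ 20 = -276.35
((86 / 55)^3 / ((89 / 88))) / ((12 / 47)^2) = 702523852 / 12115125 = 57.99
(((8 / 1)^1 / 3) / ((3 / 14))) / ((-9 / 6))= -224 / 27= -8.30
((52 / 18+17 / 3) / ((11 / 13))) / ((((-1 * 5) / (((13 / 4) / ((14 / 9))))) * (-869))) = 169 / 34760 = 0.00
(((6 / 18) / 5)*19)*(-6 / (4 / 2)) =-19 / 5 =-3.80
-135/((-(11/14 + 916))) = 378/2567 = 0.15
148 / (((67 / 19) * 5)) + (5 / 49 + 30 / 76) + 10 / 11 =67241709 / 6861470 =9.80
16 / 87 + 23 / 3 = 7.85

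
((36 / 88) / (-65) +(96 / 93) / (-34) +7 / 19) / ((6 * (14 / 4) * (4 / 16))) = 9500866 / 150345195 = 0.06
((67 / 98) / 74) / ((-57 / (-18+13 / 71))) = 84755 / 29348844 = 0.00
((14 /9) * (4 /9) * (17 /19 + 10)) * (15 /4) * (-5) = -8050 /57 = -141.23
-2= -2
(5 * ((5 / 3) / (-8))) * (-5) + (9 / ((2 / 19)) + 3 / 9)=2185 / 24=91.04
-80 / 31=-2.58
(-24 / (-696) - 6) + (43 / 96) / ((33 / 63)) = -52167 / 10208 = -5.11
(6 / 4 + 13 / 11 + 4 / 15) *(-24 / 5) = -3892 / 275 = -14.15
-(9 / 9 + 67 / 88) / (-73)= 155 / 6424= 0.02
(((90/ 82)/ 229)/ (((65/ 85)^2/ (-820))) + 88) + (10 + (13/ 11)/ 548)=91.28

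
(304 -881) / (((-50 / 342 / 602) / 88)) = 209079319.68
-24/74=-12/37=-0.32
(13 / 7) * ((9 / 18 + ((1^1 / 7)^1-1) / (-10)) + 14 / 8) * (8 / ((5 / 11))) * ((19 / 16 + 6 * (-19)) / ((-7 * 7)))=16880721 / 96040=175.77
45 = 45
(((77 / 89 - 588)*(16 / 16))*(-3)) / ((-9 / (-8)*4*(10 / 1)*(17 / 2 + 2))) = 2986 / 801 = 3.73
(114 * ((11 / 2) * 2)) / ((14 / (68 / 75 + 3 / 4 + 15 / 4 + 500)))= 15844499 / 350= 45270.00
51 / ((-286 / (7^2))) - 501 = -145785 / 286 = -509.74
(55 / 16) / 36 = 55 / 576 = 0.10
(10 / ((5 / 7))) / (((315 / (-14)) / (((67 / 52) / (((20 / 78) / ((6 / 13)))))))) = -469 / 325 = -1.44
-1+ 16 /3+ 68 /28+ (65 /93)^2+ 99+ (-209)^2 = 2651011501 /60543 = 43787.25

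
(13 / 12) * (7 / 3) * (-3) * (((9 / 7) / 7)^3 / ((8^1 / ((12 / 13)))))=-729 / 134456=-0.01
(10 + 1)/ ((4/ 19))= 209/ 4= 52.25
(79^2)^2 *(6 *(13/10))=1519053159/5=303810631.80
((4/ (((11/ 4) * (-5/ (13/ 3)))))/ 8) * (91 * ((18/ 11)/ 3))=-4732/ 605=-7.82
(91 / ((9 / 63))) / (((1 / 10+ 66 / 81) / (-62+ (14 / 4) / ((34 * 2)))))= -55731375 / 1292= -43135.74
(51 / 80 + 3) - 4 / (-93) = 27383 / 7440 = 3.68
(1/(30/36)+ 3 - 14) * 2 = -98/5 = -19.60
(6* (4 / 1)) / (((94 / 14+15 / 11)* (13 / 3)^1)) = 0.69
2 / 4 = 1 / 2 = 0.50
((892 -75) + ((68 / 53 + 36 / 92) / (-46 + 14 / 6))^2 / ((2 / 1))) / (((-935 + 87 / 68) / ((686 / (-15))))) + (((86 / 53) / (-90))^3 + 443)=3777036327493192303284356 / 7819685043171213070125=483.02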